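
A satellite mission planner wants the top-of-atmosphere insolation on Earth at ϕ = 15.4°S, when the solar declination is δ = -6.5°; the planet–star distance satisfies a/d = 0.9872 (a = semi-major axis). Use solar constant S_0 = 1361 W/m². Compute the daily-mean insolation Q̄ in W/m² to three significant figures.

cos h₀ = −tan(-15.4°) tan(-6.500°) = -0.0314, h₀ = 1.6022 rad.
Bracket: h₀ sin ϕ sin δ + cos ϕ cos δ sin h₀ = 1.6022×-0.26556×-0.11320 + 0.96410×0.99357×0.99951 = 0.048164 + 0.957431 = 1.005595.
Inverse-square distance factor (a/d)² = 0.9872² = 0.974564.
Q̄ = (S_0/π) × 0.974564 × [bracket] = (1361/π) × 0.974564 × 1.005595 = 424.6 W/m².

Q̄ ≈ 425 W/m²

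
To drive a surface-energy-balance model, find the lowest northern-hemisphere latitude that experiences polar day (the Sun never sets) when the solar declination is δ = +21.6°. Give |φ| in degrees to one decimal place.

|φ| = 68.4°

Polar day requires cos H₀ = −tan φ tan δ ≤ −1, i.e. tan φ tan δ ≥ 1.
The boundary is |tan φ| · |tan δ| = 1, so |φ| = 90° − |δ| = 90° − 21.6° = 68.4° in the northern hemisphere.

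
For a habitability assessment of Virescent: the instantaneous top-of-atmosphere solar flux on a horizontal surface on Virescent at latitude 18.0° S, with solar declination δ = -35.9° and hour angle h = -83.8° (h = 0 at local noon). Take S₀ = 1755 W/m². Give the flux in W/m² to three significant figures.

cos θ_z = sin φ sin δ + cos φ cos δ cos h = 0.181199 + 0.083202 = 0.264401.
Flux = S₀ · cos θ_z = 1755 × 0.264401 = 464.0 W/m².

464 W/m²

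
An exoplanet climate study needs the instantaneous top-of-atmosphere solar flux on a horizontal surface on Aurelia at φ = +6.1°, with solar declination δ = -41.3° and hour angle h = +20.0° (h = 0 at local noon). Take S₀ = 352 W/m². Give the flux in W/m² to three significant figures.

222 W/m²

cos θ_z = sin φ sin δ + cos φ cos δ cos h = -0.070134 + 0.701960 = 0.631826.
Flux = S₀ · cos θ_z = 352 × 0.631826 = 222.4 W/m².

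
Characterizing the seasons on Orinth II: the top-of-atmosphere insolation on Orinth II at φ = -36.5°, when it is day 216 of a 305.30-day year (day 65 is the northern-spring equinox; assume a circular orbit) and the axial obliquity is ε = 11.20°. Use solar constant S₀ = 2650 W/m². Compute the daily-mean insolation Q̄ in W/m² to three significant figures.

Q̄ ≈ 673 W/m²

Solar longitude: λ_s = 360° × (216 − 65)/305.30 = 178.054°.
sin δ = sin 11.20° × sin 178.054° = 0.00659, so δ = +0.378°.
cos H₀ = −tan(-36.5°) tan(+0.378°) = 0.0049, H₀ = 1.5659 rad.
Bracket: H₀ sin φ sin δ + cos φ cos δ sin H₀ = 1.5659×-0.59482×0.00659 + 0.80386×0.99998×0.99999 = -0.006138 + 0.803836 = 0.797698.
Q̄ = (S₀/π) × [bracket] = (2650/π) × 0.797698 = 672.9 W/m².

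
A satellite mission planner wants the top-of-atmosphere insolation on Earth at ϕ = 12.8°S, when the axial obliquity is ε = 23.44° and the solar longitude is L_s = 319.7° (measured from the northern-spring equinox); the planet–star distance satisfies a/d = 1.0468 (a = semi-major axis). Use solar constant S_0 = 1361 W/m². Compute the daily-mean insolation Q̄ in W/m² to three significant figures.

Q̄ ≈ 491 W/m²

Solar declination: sin δ = sin ε · sin L_s = sin 23.44° × sin 319.7° = -0.25729, so δ = -14.909°.
cos h₀ = −tan(-12.8°) tan(-14.909°) = -0.0605, h₀ = 1.6313 rad.
Bracket: h₀ sin ϕ sin δ + cos ϕ cos δ sin h₀ = 1.6313×-0.22155×-0.25729 + 0.97515×0.96634×0.99817 = 0.092988 + 0.940602 = 1.033590.
Inverse-square distance factor (a/d)² = 1.0468² = 1.095790.
Q̄ = (S_0/π) × 1.095790 × [bracket] = (1361/π) × 1.095790 × 1.033590 = 490.7 W/m².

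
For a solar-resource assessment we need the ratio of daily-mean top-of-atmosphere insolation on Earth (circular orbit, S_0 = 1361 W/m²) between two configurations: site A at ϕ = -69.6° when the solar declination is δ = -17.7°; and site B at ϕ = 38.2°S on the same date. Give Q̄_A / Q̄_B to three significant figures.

Q̄_A / Q̄_B ≈ 0.854

— Configuration A (ϕ=-69.6°):
cos h₀ = −tan(-69.6°) tan(-17.700°) = -0.8581, h₀ = 2.6024 rad.
Bracket: h₀ sin ϕ sin δ + cos ϕ cos δ sin h₀ = 2.6024×-0.93728×-0.30403 + 0.34857×0.95266×0.51341 = 0.741583 + 0.170487 = 0.912070.
Q̄ = (S_0/π) × [bracket] = (1361/π) × 0.912070 = 395.13 W/m².
— Configuration B (ϕ=-38.2°):
cos h₀ = −tan(-38.2°) tan(-17.700°) = -0.2511, h₀ = 1.8247 rad.
Bracket: h₀ sin ϕ sin δ + cos ϕ cos δ sin h₀ = 1.8247×-0.61841×-0.30403 + 0.78586×0.95266×0.96795 = 0.343071 + 0.724663 = 1.067734.
Q̄ = (S_0/π) × [bracket] = (1361/π) × 1.067734 = 462.56 W/m².
Ratio Q̄_A / Q̄_B = 395.13 / 462.56 = 0.8542.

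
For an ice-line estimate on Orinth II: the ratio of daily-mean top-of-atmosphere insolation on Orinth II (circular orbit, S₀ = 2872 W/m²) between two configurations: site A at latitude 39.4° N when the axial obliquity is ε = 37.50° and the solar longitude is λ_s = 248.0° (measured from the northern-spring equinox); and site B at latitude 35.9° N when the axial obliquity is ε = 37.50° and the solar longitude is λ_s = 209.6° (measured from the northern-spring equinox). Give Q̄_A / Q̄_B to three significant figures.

— Configuration A (φ=+39.4°):
Solar declination: sin δ = sin ε · sin λ_s = sin 37.50° × sin 248.0° = -0.56443, so δ = -34.363°.
cos H₀ = −tan(+39.4°) tan(-34.363°) = 0.5617, H₀ = 0.9744 rad.
Bracket: H₀ sin φ sin δ + cos φ cos δ sin H₀ = 0.9744×0.63473×-0.56443 + 0.77273×0.82548×0.82737 = -0.349089 + 0.527757 = 0.178668.
Q̄ = (S₀/π) × [bracket] = (2872/π) × 0.178668 = 163.34 W/m².
— Configuration B (φ=+35.9°):
Solar declination: sin δ = sin ε · sin λ_s = sin 37.50° × sin 209.6° = -0.30069, so δ = -17.499°.
cos H₀ = −tan(+35.9°) tan(-17.499°) = 0.2282, H₀ = 1.3405 rad.
Bracket: H₀ sin φ sin δ + cos φ cos δ sin H₀ = 1.3405×0.58637×-0.30069 + 0.81004×0.95372×0.97361 = -0.236351 + 0.752164 = 0.515813.
Q̄ = (S₀/π) × [bracket] = (2872/π) × 0.515813 = 471.55 W/m².
Ratio Q̄_A / Q̄_B = 163.34 / 471.55 = 0.3464.

Q̄_A / Q̄_B ≈ 0.346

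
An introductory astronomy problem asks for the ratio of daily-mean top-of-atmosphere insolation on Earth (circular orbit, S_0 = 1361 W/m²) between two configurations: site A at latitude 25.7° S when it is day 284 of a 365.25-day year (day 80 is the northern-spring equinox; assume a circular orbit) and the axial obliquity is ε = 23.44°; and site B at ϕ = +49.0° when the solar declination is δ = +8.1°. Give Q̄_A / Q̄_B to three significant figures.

— Configuration A (ϕ=-25.7°):
Solar longitude: L_s = 360° × (284 − 80)/365.25 = 201.068°.
sin δ = sin 23.44° × sin 201.068° = -0.14299, so δ = -8.221°.
cos h₀ = −tan(-25.7°) tan(-8.221°) = -0.0695, h₀ = 1.6404 rad.
Bracket: h₀ sin ϕ sin δ + cos ϕ cos δ sin h₀ = 1.6404×-0.43366×-0.14299 + 0.90108×0.98972×0.99758 = 0.101720 + 0.889659 = 0.991379.
Q̄ = (S_0/π) × [bracket] = (1361/π) × 0.991379 = 429.48 W/m².
— Configuration B (ϕ=+49.0°):
cos h₀ = −tan(+49.0°) tan(+8.100°) = -0.1637, h₀ = 1.7353 rad.
Bracket: h₀ sin ϕ sin δ + cos ϕ cos δ sin h₀ = 1.7353×0.75471×0.14090 + 0.65606×0.99002×0.98651 = 0.184529 + 0.640751 = 0.825280.
Q̄ = (S_0/π) × [bracket] = (1361/π) × 0.825280 = 357.53 W/m².
Ratio Q̄_A / Q̄_B = 429.48 / 357.53 = 1.201.

Q̄_A / Q̄_B ≈ 1.20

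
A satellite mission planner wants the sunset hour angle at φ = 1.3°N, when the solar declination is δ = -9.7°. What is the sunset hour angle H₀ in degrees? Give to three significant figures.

H₀ = 89.8°

cos H₀ = −tan φ · tan δ = −tan(+1.3°) × tan(-9.700°) = 0.0039, so H₀ = 1.5669 rad = 89.78°.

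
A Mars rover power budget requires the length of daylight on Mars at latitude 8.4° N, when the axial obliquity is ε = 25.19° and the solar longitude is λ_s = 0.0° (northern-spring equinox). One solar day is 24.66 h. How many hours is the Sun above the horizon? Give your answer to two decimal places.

12.33 h

Solar declination: sin δ = sin ε · sin λ_s = sin 25.19° × sin 0.0° = 0.00000, so δ = +0.000°.
cos H₀ = −tan φ · tan δ = −tan(+8.4°) × tan(+0.000°) = -0.0000, so H₀ = 1.5708 rad = 90.00°.
Daylight = 2H₀/(2π) × 24.66 h = (1.5708/π) × 24.66 = 12.33 h.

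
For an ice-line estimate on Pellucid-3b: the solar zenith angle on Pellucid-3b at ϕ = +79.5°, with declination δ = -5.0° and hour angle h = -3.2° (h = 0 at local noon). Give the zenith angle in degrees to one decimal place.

cos θ_z = sin ϕ sin δ + cos ϕ cos δ cos h = -0.085696 + 0.181259 = 0.095563.
θ_z = arccos(0.095563) = 84.5°.

θ_z = 84.5°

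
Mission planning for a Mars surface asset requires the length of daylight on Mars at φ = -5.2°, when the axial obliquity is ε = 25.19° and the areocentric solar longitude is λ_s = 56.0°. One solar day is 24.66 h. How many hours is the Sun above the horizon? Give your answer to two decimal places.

sin δ = sin 25.19° × sin 56.0° = 0.35286, so δ = +20.662°.
cos H₀ = −tan φ · tan δ = −tan(-5.2°) × tan(+20.662°) = 0.0343, so H₀ = 1.5365 rad = 88.03°.
Daylight = 2H₀/(2π) × 24.66 h = (1.5365/π) × 24.66 = 12.06 h.

12.06 h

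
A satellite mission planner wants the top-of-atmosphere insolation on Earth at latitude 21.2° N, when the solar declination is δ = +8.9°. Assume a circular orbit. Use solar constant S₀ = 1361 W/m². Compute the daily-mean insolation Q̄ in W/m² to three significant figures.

Q̄ ≈ 438 W/m²

cos H₀ = −tan(+21.2°) tan(+8.900°) = -0.0607, H₀ = 1.6316 rad.
Bracket: H₀ sin φ sin δ + cos φ cos δ sin H₀ = 1.6316×0.36162×0.15471 + 0.93232×0.98796×0.99815 = 0.091282 + 0.919391 = 1.010673.
Q̄ = (S₀/π) × [bracket] = (1361/π) × 1.010673 = 437.8 W/m².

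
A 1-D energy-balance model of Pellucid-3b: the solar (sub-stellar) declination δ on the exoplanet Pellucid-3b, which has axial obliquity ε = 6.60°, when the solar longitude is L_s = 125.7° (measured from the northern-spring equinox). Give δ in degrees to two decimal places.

δ = +5.36°

sin δ = sin ε · sin L_s = sin 6.60° × sin 125.7° = 0.093339.
δ = arcsin(0.093339) = +5.36°.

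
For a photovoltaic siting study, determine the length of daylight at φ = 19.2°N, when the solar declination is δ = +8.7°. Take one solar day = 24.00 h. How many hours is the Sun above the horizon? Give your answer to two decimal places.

cos H₀ = −tan φ · tan δ = −tan(+19.2°) × tan(+8.700°) = -0.0533, so H₀ = 1.6241 rad = 93.05°.
Daylight = 2H₀/(2π) × 24.00 h = (1.6241/π) × 24.00 = 12.41 h.

12.41 h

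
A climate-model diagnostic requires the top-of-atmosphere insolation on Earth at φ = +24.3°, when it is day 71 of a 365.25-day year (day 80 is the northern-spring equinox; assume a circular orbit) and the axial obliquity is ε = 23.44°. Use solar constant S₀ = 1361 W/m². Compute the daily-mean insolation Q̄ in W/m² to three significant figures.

Q̄ ≈ 377 W/m²

Solar longitude: λ_s = 360° × (71 − 80)/365.25 = -8.871°, i.e. -8.871° + 360° = 351.129°.
sin δ = sin 23.44° × sin 351.129° = -0.06134, so δ = -3.517°.
cos H₀ = −tan(+24.3°) tan(-3.517°) = 0.0277, H₀ = 1.5430 rad.
Bracket: H₀ sin φ sin δ + cos φ cos δ sin H₀ = 1.5430×0.41151×-0.06134 + 0.91140×0.99812×0.99961 = -0.038948 + 0.909332 = 0.870384.
Q̄ = (S₀/π) × [bracket] = (1361/π) × 0.870384 = 377.1 W/m².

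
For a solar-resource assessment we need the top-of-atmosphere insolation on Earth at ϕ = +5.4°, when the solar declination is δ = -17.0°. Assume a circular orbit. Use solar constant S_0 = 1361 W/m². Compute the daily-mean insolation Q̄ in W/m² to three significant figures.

Q̄ ≈ 394 W/m²

cos h₀ = −tan(+5.4°) tan(-17.000°) = 0.0289, h₀ = 1.5419 rad.
Bracket: h₀ sin ϕ sin δ + cos ϕ cos δ sin h₀ = 1.5419×0.09411×-0.29237 + 0.99556×0.95630×0.99958 = -0.042425 + 0.951654 = 0.909229.
Q̄ = (S_0/π) × [bracket] = (1361/π) × 0.909229 = 393.9 W/m².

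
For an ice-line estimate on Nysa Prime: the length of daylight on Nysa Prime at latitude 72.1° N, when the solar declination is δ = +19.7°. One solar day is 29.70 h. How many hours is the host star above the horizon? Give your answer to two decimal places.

Sunrise equation: cos h₀ = −tan ϕ · tan δ = -1.1085 ≤ −1, so the host star never sets (polar day) and h₀ = π.
Daylight = 2h₀/(2π) × 29.70 h = (3.1416/π) × 29.70 = 29.70 h.

29.70 h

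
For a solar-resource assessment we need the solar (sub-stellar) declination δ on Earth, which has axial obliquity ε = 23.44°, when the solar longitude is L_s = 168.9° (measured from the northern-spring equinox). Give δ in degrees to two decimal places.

δ = +4.39°

sin δ = sin ε · sin L_s = sin 23.44° × sin 168.9° = 0.076583.
δ = arcsin(0.076583) = +4.39°.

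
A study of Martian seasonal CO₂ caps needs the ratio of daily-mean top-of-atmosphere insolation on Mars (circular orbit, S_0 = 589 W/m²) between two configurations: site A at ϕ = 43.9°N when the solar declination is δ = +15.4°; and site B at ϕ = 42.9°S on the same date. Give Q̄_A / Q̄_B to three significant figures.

— Configuration A (ϕ=+43.9°):
cos h₀ = −tan(+43.9°) tan(+15.400°) = -0.2651, h₀ = 1.8391 rad.
Bracket: h₀ sin ϕ sin δ + cos ϕ cos δ sin h₀ = 1.8391×0.69340×0.26556 + 0.72055×0.96410×0.96423 = 0.338651 + 0.669833 = 1.008484.
Q̄ = (S_0/π) × [bracket] = (589/π) × 1.008484 = 189.08 W/m².
— Configuration B (ϕ=-42.9°):
cos h₀ = −tan(-42.9°) tan(+15.400°) = 0.2560, h₀ = 1.3120 rad.
Bracket: h₀ sin ϕ sin δ + cos ϕ cos δ sin h₀ = 1.3120×-0.68072×0.26556 + 0.73254×0.96410×0.96669 = -0.237173 + 0.682717 = 0.445544.
Q̄ = (S_0/π) × [bracket] = (589/π) × 0.445544 = 83.533 W/m².
Ratio Q̄_A / Q̄_B = 189.08 / 83.533 = 2.264.

Q̄_A / Q̄_B ≈ 2.26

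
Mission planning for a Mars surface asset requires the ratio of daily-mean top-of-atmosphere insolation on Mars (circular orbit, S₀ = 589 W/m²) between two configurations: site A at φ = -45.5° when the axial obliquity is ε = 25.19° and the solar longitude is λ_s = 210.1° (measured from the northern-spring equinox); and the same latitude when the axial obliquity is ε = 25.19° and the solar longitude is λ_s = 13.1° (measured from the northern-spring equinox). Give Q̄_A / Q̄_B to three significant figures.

Q̄_A / Q̄_B ≈ 1.59

— Configuration A (φ=-45.5°):
Solar declination: sin δ = sin ε · sin λ_s = sin 25.19° × sin 210.1° = -0.21345, so δ = -12.325°.
cos H₀ = −tan(-45.5°) tan(-12.325°) = -0.2223, H₀ = 1.7950 rad.
Bracket: H₀ sin φ sin δ + cos φ cos δ sin H₀ = 1.7950×-0.71325×-0.21345 + 0.70091×0.97695×0.97497 = 0.273277 + 0.667615 = 0.940892.
Q̄ = (S₀/π) × [bracket] = (589/π) × 0.940892 = 176.40 W/m².
— Configuration B (φ=-45.5°):
Solar declination: sin δ = sin ε · sin λ_s = sin 25.19° × sin 13.1° = 0.09647, so δ = +5.536°.
cos H₀ = −tan(-45.5°) tan(+5.536°) = 0.0986, H₀ = 1.4720 rad.
Bracket: H₀ sin φ sin δ + cos φ cos δ sin H₀ = 1.4720×-0.71325×0.09647 + 0.70091×0.99534×0.99512 = -0.101284 + 0.694239 = 0.592955.
Q̄ = (S₀/π) × [bracket] = (589/π) × 0.592955 = 111.17 W/m².
Ratio Q̄_A / Q̄_B = 176.40 / 111.17 = 1.587.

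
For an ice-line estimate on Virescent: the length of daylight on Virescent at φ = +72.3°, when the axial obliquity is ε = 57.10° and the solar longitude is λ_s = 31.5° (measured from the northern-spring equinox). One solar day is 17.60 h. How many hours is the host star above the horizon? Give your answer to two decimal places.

Solar declination: sin δ = sin ε · sin λ_s = sin 57.10° × sin 31.5° = 0.43870, so δ = +26.021°.
Sunrise equation: cos H₀ = −tan φ · tan δ = -1.5297 ≤ −1, so the host star never sets (polar day) and H₀ = π.
Daylight = 2H₀/(2π) × 17.60 h = (3.1416/π) × 17.60 = 17.60 h.

17.60 h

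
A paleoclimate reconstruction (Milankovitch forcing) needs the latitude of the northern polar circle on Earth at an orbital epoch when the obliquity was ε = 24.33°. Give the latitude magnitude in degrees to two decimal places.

65.67°

The polar circle is the lowest latitude that experiences at least one full rotation of continuous daylight at the northern-summer solstice; it lies at |φ| = 90° − ε = 90° − 24.33° = 65.67°.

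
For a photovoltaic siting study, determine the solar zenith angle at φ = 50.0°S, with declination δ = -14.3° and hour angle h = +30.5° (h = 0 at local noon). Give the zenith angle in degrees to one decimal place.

cos θ_z = sin φ sin δ + cos φ cos δ cos h = 0.189212 + 0.536684 = 0.725896.
θ_z = arccos(0.725896) = 43.5°.

θ_z = 43.5°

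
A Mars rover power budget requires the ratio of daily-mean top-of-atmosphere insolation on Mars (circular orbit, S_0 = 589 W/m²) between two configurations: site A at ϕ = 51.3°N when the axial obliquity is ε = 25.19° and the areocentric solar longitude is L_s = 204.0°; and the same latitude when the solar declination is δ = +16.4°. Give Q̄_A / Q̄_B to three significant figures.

— Configuration A (ϕ=+51.3°):
sin δ = sin 25.19° × sin 204.0° = -0.17312, so δ = -9.969°.
cos h₀ = −tan(+51.3°) tan(-9.969°) = 0.2194, h₀ = 1.3496 rad.
Bracket: h₀ sin ϕ sin δ + cos ϕ cos δ sin h₀ = 1.3496×0.78043×-0.17312 + 0.62524×0.98490×0.97564 = -0.182342 + 0.600798 = 0.418456.
Q̄ = (S_0/π) × [bracket] = (589/π) × 0.418456 = 78.454 W/m².
— Configuration B (ϕ=+51.3°):
cos h₀ = −tan(+51.3°) tan(+16.400°) = -0.3674, h₀ = 1.9470 rad.
Bracket: h₀ sin ϕ sin δ + cos ϕ cos δ sin h₀ = 1.9470×0.78043×0.28234 + 0.62524×0.95931×0.93008 = 0.429015 + 0.557861 = 0.986876.
Q̄ = (S_0/π) × [bracket] = (589/π) × 0.986876 = 185.02 W/m².
Ratio Q̄_A / Q̄_B = 78.454 / 185.02 = 0.4240.

Q̄_A / Q̄_B ≈ 0.424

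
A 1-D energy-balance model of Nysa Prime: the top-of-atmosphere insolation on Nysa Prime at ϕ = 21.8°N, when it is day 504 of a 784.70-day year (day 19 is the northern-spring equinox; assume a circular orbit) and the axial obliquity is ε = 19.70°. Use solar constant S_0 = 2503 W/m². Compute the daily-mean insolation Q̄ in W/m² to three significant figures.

Solar longitude: L_s = 360° × (504 − 19)/784.70 = 222.505°.
sin δ = sin 19.70° × sin 222.505° = -0.22776, so δ = -13.165°.
cos h₀ = −tan(+21.8°) tan(-13.165°) = 0.0936, h₀ = 1.4771 rad.
Bracket: h₀ sin ϕ sin δ + cos ϕ cos δ sin h₀ = 1.4771×0.37137×-0.22776 + 0.92849×0.97372×0.99561 = -0.124938 + 0.900120 = 0.775182.
Q̄ = (S_0/π) × [bracket] = (2503/π) × 0.775182 = 617.6 W/m².

Q̄ ≈ 618 W/m²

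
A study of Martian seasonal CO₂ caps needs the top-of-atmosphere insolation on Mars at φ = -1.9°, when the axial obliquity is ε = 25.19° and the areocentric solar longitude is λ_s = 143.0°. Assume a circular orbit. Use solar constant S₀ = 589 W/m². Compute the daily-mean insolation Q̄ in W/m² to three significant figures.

sin δ = sin 25.19° × sin 143.0° = 0.25615, so δ = +14.841°.
cos H₀ = −tan(-1.9°) tan(+14.841°) = 0.0088, H₀ = 1.5620 rad.
Bracket: H₀ sin φ sin δ + cos φ cos δ sin H₀ = 1.5620×-0.03316×0.25615 + 0.99945×0.96664×0.99996 = -0.013268 + 0.966070 = 0.952802.
Q̄ = (S₀/π) × [bracket] = (589/π) × 0.952802 = 178.6 W/m².

Q̄ ≈ 179 W/m²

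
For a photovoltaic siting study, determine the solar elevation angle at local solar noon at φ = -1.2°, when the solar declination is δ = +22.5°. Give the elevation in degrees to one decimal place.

66.3°

At local noon the hour angle is zero, so the zenith angle equals |φ − δ| = |-1.2° − (+22.500°)| = 23.700°.
Elevation = 90° − 23.700° = 66.3°.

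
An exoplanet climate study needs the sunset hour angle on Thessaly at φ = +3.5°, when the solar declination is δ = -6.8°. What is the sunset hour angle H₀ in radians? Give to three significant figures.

H₀ = 1.56 rad

cos H₀ = −tan φ · tan δ = −tan(+3.5°) × tan(-6.800°) = 0.0073, so H₀ = 1.5635 rad = 89.58°.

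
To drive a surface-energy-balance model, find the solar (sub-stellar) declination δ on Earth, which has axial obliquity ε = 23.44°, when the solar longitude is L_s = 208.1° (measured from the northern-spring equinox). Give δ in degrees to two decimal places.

δ = -10.80°

sin δ = sin ε · sin L_s = sin 23.44° × sin 208.1° = -0.187363.
δ = arcsin(-0.187363) = -10.80°.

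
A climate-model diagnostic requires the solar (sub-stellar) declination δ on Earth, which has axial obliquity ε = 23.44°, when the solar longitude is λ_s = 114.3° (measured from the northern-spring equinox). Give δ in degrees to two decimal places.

sin δ = sin ε · sin λ_s = sin 23.44° × sin 114.3° = 0.362546.
δ = arcsin(0.362546) = +21.26°.

δ = +21.26°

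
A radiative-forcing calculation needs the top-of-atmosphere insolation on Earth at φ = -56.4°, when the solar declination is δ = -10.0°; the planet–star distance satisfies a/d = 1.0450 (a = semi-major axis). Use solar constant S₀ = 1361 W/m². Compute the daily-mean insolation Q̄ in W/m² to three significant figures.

Q̄ ≈ 374 W/m²

cos H₀ = −tan(-56.4°) tan(-10.000°) = -0.2654, H₀ = 1.8394 rad.
Bracket: H₀ sin φ sin δ + cos φ cos δ sin H₀ = 1.8394×-0.83292×-0.17365 + 0.55339×0.98481×0.96414 = 0.266044 + 0.525441 = 0.791485.
Inverse-square distance factor (a/d)² = 1.0450² = 1.092025.
Q̄ = (S₀/π) × 1.092025 × [bracket] = (1361/π) × 1.092025 × 0.791485 = 374.4 W/m².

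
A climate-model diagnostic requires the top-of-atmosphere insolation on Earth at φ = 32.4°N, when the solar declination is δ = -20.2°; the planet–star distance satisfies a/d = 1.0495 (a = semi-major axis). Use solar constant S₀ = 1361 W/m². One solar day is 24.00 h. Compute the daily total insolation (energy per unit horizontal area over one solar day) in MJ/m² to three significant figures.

21.6 MJ/m²

cos H₀ = −tan(+32.4°) tan(-20.200°) = 0.2335, H₀ = 1.3351 rad.
Bracket: H₀ sin φ sin δ + cos φ cos δ sin H₀ = 1.3351×0.53583×-0.34530 + 0.84433×0.93849×0.97236 = -0.247023 + 0.770493 = 0.523470.
Inverse-square distance factor (a/d)² = 1.0495² = 1.101450.
Q̄ = (S₀/π) × 1.101450 × [bracket] = (1361/π) × 1.101450 × 0.523470 = 249.78 W/m².
Daily total = Q̄ × 24.00 h × 3600 s/h = 249.78 × 24.00 × 3600 / 10⁶ = 21.58 MJ/m².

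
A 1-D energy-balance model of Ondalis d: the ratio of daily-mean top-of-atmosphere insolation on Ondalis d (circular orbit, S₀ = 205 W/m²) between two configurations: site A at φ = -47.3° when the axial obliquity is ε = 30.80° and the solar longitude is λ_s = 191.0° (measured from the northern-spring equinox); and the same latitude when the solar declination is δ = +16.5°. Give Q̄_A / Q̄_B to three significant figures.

Q̄_A / Q̄_B ≈ 2.22

— Configuration A (φ=-47.3°):
Solar declination: sin δ = sin ε · sin λ_s = sin 30.80° × sin 191.0° = -0.09770, so δ = -5.607°.
cos H₀ = −tan(-47.3°) tan(-5.607°) = -0.1064, H₀ = 1.6774 rad.
Bracket: H₀ sin φ sin δ + cos φ cos δ sin H₀ = 1.6774×-0.73491×-0.09770 + 0.67816×0.99522×0.99432 = 0.120439 + 0.671085 = 0.791524.
Q̄ = (S₀/π) × [bracket] = (205/π) × 0.791524 = 51.650 W/m².
— Configuration B (φ=-47.3°):
cos H₀ = −tan(-47.3°) tan(+16.500°) = 0.3210, H₀ = 1.2440 rad.
Bracket: H₀ sin φ sin δ + cos φ cos δ sin H₀ = 1.2440×-0.73491×0.28402 + 0.67816×0.95882×0.94708 = -0.259659 + 0.615823 = 0.356164.
Q̄ = (S₀/π) × [bracket] = (205/π) × 0.356164 = 23.241 W/m².
Ratio Q̄_A / Q̄_B = 51.650 / 23.241 = 2.222.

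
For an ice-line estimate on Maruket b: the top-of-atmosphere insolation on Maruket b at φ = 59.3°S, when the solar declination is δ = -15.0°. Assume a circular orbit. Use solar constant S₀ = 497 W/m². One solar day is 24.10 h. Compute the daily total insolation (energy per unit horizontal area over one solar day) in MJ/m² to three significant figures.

12.3 MJ/m²

cos H₀ = −tan(-59.3°) tan(-15.000°) = -0.4513, H₀ = 2.0390 rad.
Bracket: H₀ sin φ sin δ + cos φ cos δ sin H₀ = 2.0390×-0.85985×-0.25882 + 0.51054×0.96593×0.89238 = 0.453772 + 0.440074 = 0.893846.
Q̄ = (S₀/π) × [bracket] = (497/π) × 0.893846 = 141.41 W/m².
Daily total = Q̄ × 24.10 h × 3600 s/h = 141.41 × 24.10 × 3600 / 10⁶ = 12.27 MJ/m².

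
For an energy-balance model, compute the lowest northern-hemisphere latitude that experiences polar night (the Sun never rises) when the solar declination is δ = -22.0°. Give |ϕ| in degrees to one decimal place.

|ϕ| = 68.0°

Polar night requires cos h₀ = −tan ϕ tan δ ≥ 1, i.e. tan ϕ tan δ ≤ −1.
The boundary is |tan ϕ| · |tan δ| = 1, so |ϕ| = 90° − |δ| = 90° − 22.0° = 68.0° in the northern hemisphere.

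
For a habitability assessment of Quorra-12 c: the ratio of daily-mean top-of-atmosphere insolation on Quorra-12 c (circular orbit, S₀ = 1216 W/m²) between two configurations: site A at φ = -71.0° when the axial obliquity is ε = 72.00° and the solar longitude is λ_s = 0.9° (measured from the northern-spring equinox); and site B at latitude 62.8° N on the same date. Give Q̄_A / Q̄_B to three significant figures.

Q̄_A / Q̄_B ≈ 0.635

— Configuration A (φ=-71.0°):
Solar declination: sin δ = sin ε · sin λ_s = sin 72.00° × sin 0.9° = 0.01494, so δ = +0.856°.
cos H₀ = −tan(-71.0°) tan(+0.856°) = 0.0434, H₀ = 1.5274 rad.
Bracket: H₀ sin φ sin δ + cos φ cos δ sin H₀ = 1.5274×-0.94552×0.01494 + 0.32557×0.99989×0.99906 = -0.021576 + 0.325228 = 0.303652.
Q̄ = (S₀/π) × [bracket] = (1216/π) × 0.303652 = 117.53 W/m².
— Configuration B (φ=+62.8°):
cos H₀ = −tan(+62.8°) tan(+0.856°) = -0.0291, H₀ = 1.5999 rad.
Bracket: H₀ sin φ sin δ + cos φ cos δ sin H₀ = 1.5999×0.88942×0.01494 + 0.45710×0.99989×0.99958 = 0.021259 + 0.456858 = 0.478117.
Q̄ = (S₀/π) × [bracket] = (1216/π) × 0.478117 = 185.06 W/m².
Ratio Q̄_A / Q̄_B = 117.53 / 185.06 = 0.6351.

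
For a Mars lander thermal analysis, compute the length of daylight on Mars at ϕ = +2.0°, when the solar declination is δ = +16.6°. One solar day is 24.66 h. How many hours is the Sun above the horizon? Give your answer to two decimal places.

cos h₀ = −tan ϕ · tan δ = −tan(+2.0°) × tan(+16.600°) = -0.0104, so h₀ = 1.5812 rad = 90.60°.
Daylight = 2h₀/(2π) × 24.66 h = (1.5812/π) × 24.66 = 12.41 h.

12.41 h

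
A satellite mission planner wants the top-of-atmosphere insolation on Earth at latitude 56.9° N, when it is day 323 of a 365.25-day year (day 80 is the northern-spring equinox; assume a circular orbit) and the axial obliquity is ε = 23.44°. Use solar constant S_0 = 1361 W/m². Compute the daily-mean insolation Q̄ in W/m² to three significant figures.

Q̄ ≈ 62.7 W/m²

Solar longitude: L_s = 360° × (323 − 80)/365.25 = 239.507°.
sin δ = sin 23.44° × sin 239.507° = -0.34277, so δ = -20.046°.
cos h₀ = −tan(+56.9°) tan(-20.046°) = 0.5597, h₀ = 0.9767 rad.
Bracket: h₀ sin ϕ sin δ + cos ϕ cos δ sin h₀ = 0.9767×0.83772×-0.34277 + 0.54610×0.93942×0.82868 = -0.280455 + 0.425127 = 0.144672.
Q̄ = (S_0/π) × [bracket] = (1361/π) × 0.144672 = 62.67 W/m².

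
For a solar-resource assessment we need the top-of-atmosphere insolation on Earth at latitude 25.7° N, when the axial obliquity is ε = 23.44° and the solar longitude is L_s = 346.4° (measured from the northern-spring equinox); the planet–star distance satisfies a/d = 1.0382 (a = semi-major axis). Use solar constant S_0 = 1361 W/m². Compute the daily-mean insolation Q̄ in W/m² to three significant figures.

Q̄ ≈ 390 W/m²

Solar declination: sin δ = sin ε · sin L_s = sin 23.44° × sin 346.4° = -0.09354, so δ = -5.367°.
cos h₀ = −tan(+25.7°) tan(-5.367°) = 0.0452, h₀ = 1.5256 rad.
Bracket: h₀ sin ϕ sin δ + cos ϕ cos δ sin h₀ = 1.5256×0.43366×-0.09354 + 0.90108×0.99562×0.99898 = -0.061885 + 0.896218 = 0.834333.
Inverse-square distance factor (a/d)² = 1.0382² = 1.077859.
Q̄ = (S_0/π) × 1.077859 × [bracket] = (1361/π) × 1.077859 × 0.834333 = 389.6 W/m².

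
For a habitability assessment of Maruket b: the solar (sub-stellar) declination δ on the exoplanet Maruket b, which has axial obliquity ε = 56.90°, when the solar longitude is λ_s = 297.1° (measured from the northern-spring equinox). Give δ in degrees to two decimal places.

sin δ = sin ε · sin λ_s = sin 56.90° × sin 297.1° = -0.745748.
δ = arcsin(-0.745748) = -48.22°.

δ = -48.22°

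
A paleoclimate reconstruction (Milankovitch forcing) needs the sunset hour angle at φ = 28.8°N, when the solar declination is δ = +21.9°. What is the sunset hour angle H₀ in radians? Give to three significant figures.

cos H₀ = −tan φ · tan δ = −tan(+28.8°) × tan(+21.900°) = -0.2210, so H₀ = 1.7936 rad = 102.77°.

H₀ = 1.79 rad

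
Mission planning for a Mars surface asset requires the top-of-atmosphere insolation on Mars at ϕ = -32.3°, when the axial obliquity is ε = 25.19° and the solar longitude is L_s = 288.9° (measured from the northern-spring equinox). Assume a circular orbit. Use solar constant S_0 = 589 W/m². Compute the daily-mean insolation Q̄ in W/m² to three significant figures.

Q̄ ≈ 214 W/m²

Solar declination: sin δ = sin ε · sin L_s = sin 25.19° × sin 288.9° = -0.40267, so δ = -23.745°.
cos h₀ = −tan(-32.3°) tan(-23.745°) = -0.2781, h₀ = 1.8526 rad.
Bracket: h₀ sin ϕ sin δ + cos ϕ cos δ sin h₀ = 1.8526×-0.53435×-0.40267 + 0.84526×0.91534×0.96055 = 0.398618 + 0.743178 = 1.141796.
Q̄ = (S_0/π) × [bracket] = (589/π) × 1.141796 = 214.1 W/m².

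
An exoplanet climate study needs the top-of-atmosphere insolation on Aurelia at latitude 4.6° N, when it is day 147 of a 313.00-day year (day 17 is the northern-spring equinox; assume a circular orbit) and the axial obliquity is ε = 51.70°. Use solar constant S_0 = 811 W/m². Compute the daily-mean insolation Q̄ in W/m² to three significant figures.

Solar longitude: L_s = 360° × (147 − 17)/313.00 = 149.521°.
sin δ = sin 51.70° × sin 149.521° = 0.39806, so δ = +23.457°.
cos h₀ = −tan(+4.6°) tan(+23.457°) = -0.0349, h₀ = 1.6057 rad.
Bracket: h₀ sin ϕ sin δ + cos ϕ cos δ sin h₀ = 1.6057×0.08020×0.39806 + 0.99678×0.91736×0.99939 = 0.051261 + 0.913848 = 0.965109.
Q̄ = (S_0/π) × [bracket] = (811/π) × 0.965109 = 249.1 W/m².

Q̄ ≈ 249 W/m²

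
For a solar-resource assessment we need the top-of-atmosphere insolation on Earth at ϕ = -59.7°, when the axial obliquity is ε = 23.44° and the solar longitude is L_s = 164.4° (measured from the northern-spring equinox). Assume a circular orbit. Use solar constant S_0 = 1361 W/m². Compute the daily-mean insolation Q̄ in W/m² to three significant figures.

Solar declination: sin δ = sin ε · sin L_s = sin 23.44° × sin 164.4° = 0.10697, so δ = +6.141°.
cos h₀ = −tan(-59.7°) tan(+6.141°) = 0.1841, h₀ = 1.3856 rad.
Bracket: h₀ sin ϕ sin δ + cos ϕ cos δ sin h₀ = 1.3856×-0.86340×0.10697 + 0.50453×0.99426×0.98290 = -0.127971 + 0.493056 = 0.365085.
Q̄ = (S_0/π) × [bracket] = (1361/π) × 0.365085 = 158.2 W/m².

Q̄ ≈ 158 W/m²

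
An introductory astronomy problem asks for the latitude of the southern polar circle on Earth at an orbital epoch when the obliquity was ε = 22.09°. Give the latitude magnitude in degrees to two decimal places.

The polar circle is the lowest latitude that experiences at least one full rotation of continuous darkness at the northern-summer solstice; it lies at |φ| = 90° − ε = 90° − 22.09° = 67.91°.

67.91°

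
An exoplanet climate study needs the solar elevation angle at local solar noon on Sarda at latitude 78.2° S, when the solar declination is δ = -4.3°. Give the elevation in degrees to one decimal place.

16.1°

At local noon the hour angle is zero, so the zenith angle equals |φ − δ| = |-78.2° − (-4.300°)| = 73.900°.
Elevation = 90° − 73.900° = 16.1°.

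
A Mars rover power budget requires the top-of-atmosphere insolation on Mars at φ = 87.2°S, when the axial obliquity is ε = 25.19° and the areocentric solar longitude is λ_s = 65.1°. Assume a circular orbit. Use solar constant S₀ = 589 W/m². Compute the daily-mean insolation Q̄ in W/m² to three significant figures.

sin δ = sin 25.19° × sin 65.1° = 0.38606, so δ = +22.709°.
cos H₀ = −tan(-87.2°) tan(+22.709°) = 8.5569 ≥ 1 ⇒ polar night, H₀ = 0 and Q̄ = 0.

Q̄ ≈ 0.00 W/m²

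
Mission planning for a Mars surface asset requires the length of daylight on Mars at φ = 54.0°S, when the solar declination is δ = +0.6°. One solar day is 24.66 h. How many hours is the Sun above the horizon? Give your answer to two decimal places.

cos H₀ = −tan φ · tan δ = −tan(-54.0°) × tan(+0.600°) = 0.0144, so H₀ = 1.5564 rad = 89.17°.
Daylight = 2H₀/(2π) × 24.66 h = (1.5564/π) × 24.66 = 12.22 h.

12.22 h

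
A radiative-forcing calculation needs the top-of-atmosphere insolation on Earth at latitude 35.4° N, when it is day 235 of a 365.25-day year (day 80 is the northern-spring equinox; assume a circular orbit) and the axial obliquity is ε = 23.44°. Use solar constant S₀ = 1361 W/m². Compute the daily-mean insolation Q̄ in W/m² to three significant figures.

Solar longitude: λ_s = 360° × (235 − 80)/365.25 = 152.772°.
sin δ = sin 23.44° × sin 152.772° = 0.18200, so δ = +10.486°.
cos H₀ = −tan(+35.4°) tan(+10.486°) = -0.1315, H₀ = 1.7027 rad.
Bracket: H₀ sin φ sin δ + cos φ cos δ sin H₀ = 1.7027×0.57928×0.18200 + 0.81513×0.98330×0.99131 = 0.179514 + 0.794552 = 0.974066.
Q̄ = (S₀/π) × [bracket] = (1361/π) × 0.974066 = 422.0 W/m².

Q̄ ≈ 422 W/m²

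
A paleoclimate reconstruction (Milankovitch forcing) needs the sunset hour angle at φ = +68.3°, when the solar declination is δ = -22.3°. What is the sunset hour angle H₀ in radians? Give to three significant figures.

cos H₀ = −tan φ · tan δ = 1.0306 ≥ 1, so the Sun never rises (polar night) and H₀ = 0.

H₀ = 0.00 rad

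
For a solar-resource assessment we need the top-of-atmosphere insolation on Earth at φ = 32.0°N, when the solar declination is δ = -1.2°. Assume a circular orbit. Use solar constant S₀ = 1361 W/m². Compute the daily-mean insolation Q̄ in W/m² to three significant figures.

Q̄ ≈ 360 W/m²

cos H₀ = −tan(+32.0°) tan(-1.200°) = 0.0131, H₀ = 1.5577 rad.
Bracket: H₀ sin φ sin δ + cos φ cos δ sin H₀ = 1.5577×0.52992×-0.02094 + 0.84805×0.99978×0.99991 = -0.017285 + 0.847787 = 0.830502.
Q̄ = (S₀/π) × [bracket] = (1361/π) × 0.830502 = 359.8 W/m².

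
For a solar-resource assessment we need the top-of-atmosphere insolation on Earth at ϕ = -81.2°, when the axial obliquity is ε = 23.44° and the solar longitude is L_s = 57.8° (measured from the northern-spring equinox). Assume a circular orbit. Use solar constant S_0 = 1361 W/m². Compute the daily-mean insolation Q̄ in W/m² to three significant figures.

Q̄ ≈ 0.00 W/m²

Solar declination: sin δ = sin ε · sin L_s = sin 23.44° × sin 57.8° = 0.33661, so δ = +19.670°.
cos h₀ = −tan(-81.2°) tan(+19.670°) = 2.3091 ≥ 1 ⇒ polar night, h₀ = 0 and Q̄ = 0.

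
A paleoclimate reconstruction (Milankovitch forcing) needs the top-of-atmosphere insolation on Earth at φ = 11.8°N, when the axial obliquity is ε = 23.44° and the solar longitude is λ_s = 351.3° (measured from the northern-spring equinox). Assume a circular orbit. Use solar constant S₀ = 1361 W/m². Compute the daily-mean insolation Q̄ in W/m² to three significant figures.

Q̄ ≈ 415 W/m²

Solar declination: sin δ = sin ε · sin λ_s = sin 23.44° × sin 351.3° = -0.06017, so δ = -3.450°.
cos H₀ = −tan(+11.8°) tan(-3.450°) = 0.0126, H₀ = 1.5582 rad.
Bracket: H₀ sin φ sin δ + cos φ cos δ sin H₀ = 1.5582×0.20450×-0.06017 + 0.97887×0.99819×0.99992 = -0.019173 + 0.977020 = 0.957847.
Q̄ = (S₀/π) × [bracket] = (1361/π) × 0.957847 = 415.0 W/m².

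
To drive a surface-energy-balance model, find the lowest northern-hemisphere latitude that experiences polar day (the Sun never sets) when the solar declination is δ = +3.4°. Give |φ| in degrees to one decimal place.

|φ| = 86.6°

Polar day requires cos H₀ = −tan φ tan δ ≤ −1, i.e. tan φ tan δ ≥ 1.
The boundary is |tan φ| · |tan δ| = 1, so |φ| = 90° − |δ| = 90° − 3.4° = 86.6° in the northern hemisphere.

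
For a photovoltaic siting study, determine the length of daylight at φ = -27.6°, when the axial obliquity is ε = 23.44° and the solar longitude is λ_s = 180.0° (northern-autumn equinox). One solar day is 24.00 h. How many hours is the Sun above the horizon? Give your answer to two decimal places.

Solar declination: sin δ = sin ε · sin λ_s = sin 23.44° × sin 180.0° = 0.00000, so δ = +0.000°.
cos H₀ = −tan φ · tan δ = −tan(-27.6°) × tan(+0.000°) = 0.0000, so H₀ = 1.5708 rad = 90.00°.
Daylight = 2H₀/(2π) × 24.00 h = (1.5708/π) × 24.00 = 12.00 h.

12.00 h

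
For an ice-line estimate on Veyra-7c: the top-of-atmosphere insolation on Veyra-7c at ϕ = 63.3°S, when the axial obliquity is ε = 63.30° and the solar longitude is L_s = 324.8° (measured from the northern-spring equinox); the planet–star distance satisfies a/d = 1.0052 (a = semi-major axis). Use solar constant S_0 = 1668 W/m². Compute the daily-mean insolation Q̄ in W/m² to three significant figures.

Q̄ ≈ 775 W/m²

Solar declination: sin δ = sin ε · sin L_s = sin 63.30° × sin 324.8° = -0.51497, so δ = -30.995°.
cos h₀ = −tan(-63.3°) tan(-30.995°) = -1.1945 ≤ −1 ⇒ polar day, h₀ = π.
Bracket: h₀ sin ϕ sin δ + cos ϕ cos δ sin h₀ = 3.1416×-0.89337×-0.51497 + 0.44932×0.85721×0.00000 = 1.445321 + 0.000000 = 1.445321.
Inverse-square distance factor (a/d)² = 1.0052² = 1.010427.
Q̄ = (S_0/π) × 1.010427 × [bracket] = (1668/π) × 1.010427 × 1.445321 = 775.4 W/m².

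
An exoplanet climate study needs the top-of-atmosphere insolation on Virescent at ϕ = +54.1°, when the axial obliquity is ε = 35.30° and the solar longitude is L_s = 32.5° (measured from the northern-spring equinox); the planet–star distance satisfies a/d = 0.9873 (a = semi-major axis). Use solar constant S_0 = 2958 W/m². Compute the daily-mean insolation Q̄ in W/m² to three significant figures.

Solar declination: sin δ = sin ε · sin L_s = sin 35.30° × sin 32.5° = 0.31048, so δ = +18.088°.
cos h₀ = −tan(+54.1°) tan(+18.088°) = -0.4512, h₀ = 2.0389 rad.
Bracket: h₀ sin ϕ sin δ + cos ϕ cos δ sin h₀ = 2.0389×0.81004×0.31048 + 0.58637×0.95058×0.89242 = 0.512786 + 0.497427 = 1.010213.
Inverse-square distance factor (a/d)² = 0.9873² = 0.974761.
Q̄ = (S_0/π) × 0.974761 × [bracket] = (2958/π) × 0.974761 × 1.010213 = 927.2 W/m².

Q̄ ≈ 927 W/m²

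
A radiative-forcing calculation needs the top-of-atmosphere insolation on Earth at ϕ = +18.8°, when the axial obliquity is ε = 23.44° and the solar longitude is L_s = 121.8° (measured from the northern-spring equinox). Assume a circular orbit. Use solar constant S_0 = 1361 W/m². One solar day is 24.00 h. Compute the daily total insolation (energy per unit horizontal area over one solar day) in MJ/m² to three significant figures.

Solar declination: sin δ = sin ε · sin L_s = sin 23.44° × sin 121.8° = 0.33808, so δ = +19.760°.
cos h₀ = −tan(+18.8°) tan(+19.760°) = -0.1223, h₀ = 1.6934 rad.
Bracket: h₀ sin ϕ sin δ + cos ϕ cos δ sin h₀ = 1.6934×0.32227×0.33808 + 0.94665×0.94112×0.99249 = 0.184501 + 0.884221 = 1.068722.
Q̄ = (S_0/π) × [bracket] = (1361/π) × 1.068722 = 462.99 W/m².
Daily total = Q̄ × 24.00 h × 3600 s/h = 462.99 × 24.00 × 3600 / 10⁶ = 40.00 MJ/m².

40.0 MJ/m²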